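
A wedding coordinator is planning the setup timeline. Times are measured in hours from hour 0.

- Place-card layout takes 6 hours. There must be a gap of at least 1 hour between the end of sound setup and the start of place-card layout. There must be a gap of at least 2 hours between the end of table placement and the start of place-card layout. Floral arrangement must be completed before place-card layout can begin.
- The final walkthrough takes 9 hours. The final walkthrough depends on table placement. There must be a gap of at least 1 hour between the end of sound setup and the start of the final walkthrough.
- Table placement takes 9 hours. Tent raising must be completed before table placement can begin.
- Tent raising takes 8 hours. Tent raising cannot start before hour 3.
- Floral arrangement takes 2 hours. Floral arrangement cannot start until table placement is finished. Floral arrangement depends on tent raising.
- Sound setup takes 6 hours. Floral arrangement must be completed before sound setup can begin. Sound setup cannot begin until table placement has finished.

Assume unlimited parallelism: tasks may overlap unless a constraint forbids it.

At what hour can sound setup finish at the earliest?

28

Tent raising waits on its own release at hour 3, so it starts at hour 3 and finishes at 3 + 8 = hour 11.
Table placement waits on tent raising (finishes hour 11), so it starts at hour 11 and finishes at 11 + 9 = hour 20.
For floral arrangement: table placement (finishes hour 20); tent raising (finishes hour 11). Taking the maximum gives a start of hour 20, and it finishes at 20 + 2 = hour 22.
Sound setup cannot start until floral arrangement (finishes hour 22); table placement (finishes hour 20). The controlling bound is hour 22, so sound setup finishes at 22 + 6 = hour 28.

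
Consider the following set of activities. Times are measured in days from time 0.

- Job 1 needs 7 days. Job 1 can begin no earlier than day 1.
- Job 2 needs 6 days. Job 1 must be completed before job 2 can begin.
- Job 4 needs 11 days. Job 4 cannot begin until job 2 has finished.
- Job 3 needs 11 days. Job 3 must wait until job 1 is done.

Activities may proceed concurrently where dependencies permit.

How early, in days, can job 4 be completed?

Job 1 waits on its own release at day 1, so it starts at day 1 and finishes at 1 + 7 = day 8.
Job 2 waits on job 1 (finishes day 8), so it starts at day 8 and finishes at 8 + 6 = day 14.
After job 2 (finishes day 14), job 4 can start at day 14 and finishes at day 25.

25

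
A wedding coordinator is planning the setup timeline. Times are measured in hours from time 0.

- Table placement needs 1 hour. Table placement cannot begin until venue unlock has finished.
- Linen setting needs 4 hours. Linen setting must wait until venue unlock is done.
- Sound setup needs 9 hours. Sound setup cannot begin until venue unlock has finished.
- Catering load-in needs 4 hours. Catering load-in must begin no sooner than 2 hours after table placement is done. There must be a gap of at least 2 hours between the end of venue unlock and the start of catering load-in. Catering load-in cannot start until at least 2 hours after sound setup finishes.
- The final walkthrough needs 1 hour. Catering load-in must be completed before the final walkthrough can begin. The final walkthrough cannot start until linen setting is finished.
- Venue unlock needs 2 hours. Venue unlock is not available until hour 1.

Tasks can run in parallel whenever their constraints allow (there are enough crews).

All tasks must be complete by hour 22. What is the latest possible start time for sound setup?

6

Nothing follows the final walkthrough; the deadline of hour 22 is its only limit. It must start by 22 − 1 = hour 21.
Catering load-in has to be done before the final walkthrough (must start by hour 21). That means finishing by hour 21, i.e. starting by 21 − 4 = hour 17.
Sound setup feeds into catering load-in (must start by hour 17, minus 2-hour gap → hour 15); so sound setup must finish by hour 15 and therefore start by hour 6.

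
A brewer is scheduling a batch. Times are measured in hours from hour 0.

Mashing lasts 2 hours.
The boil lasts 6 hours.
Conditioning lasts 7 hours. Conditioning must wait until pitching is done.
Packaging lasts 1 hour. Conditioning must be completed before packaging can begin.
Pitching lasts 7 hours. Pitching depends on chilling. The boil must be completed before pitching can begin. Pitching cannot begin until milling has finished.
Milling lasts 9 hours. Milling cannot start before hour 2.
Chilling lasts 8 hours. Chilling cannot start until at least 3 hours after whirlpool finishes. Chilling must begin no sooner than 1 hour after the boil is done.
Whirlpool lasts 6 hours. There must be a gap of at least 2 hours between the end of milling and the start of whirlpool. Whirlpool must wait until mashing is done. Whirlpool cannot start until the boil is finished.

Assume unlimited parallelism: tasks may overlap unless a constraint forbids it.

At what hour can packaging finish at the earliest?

45

The boil can start immediately at hour 0; it finishes at hour 6.
Nothing blocks mashing, so it runs from hour 0 to hour 2.
Milling waits on its own release at hour 2, so it starts at hour 2 and finishes at 2 + 9 = hour 11.
For whirlpool: milling (finishes hour 11, plus 2-hour gap → hour 13); mashing (finishes hour 2); the boil (finishes hour 6). Taking the maximum gives a start of hour 13, and it finishes at 13 + 6 = hour 19.
Chilling has to wait for whirlpool (finishes hour 19, plus 3-hour gap → hour 22); the boil (finishes hour 6, plus 1-hour gap → hour 7). The latest of these is hour 22, so chilling runs hour 22 to 22 + 8 = hour 30.
Pitching needs all of chilling (finishes hour 30); the boil (finishes hour 6); milling (finishes hour 11). That puts its earliest start at hour 30; it finishes at 30 + 7 = hour 37.
Conditioning waits on pitching (finishes hour 37), so it starts at hour 37 and finishes at 37 + 7 = hour 44.
After conditioning (finishes hour 44), packaging can start at hour 44 and finishes at hour 45.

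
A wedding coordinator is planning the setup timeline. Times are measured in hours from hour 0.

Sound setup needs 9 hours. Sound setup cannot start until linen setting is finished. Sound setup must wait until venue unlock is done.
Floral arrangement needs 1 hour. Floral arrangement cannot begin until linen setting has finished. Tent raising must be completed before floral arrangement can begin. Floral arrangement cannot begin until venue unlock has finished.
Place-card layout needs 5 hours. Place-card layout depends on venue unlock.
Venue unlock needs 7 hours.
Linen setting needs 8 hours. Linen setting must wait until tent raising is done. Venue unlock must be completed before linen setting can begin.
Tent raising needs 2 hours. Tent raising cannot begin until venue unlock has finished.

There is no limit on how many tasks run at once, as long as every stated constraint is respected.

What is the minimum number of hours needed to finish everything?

26

Venue unlock can start immediately at hour 0; it finishes at hour 7.
After venue unlock (finishes hour 7), place-card layout can start at hour 7 and finishes at hour 12.
Tent raising cannot begin until venue unlock (finishes hour 7). It runs from hour 7 to 7 + 2 = hour 9.
Linen setting cannot start until tent raising (finishes hour 9); venue unlock (finishes hour 7). The controlling bound is hour 9, so linen setting finishes at 9 + 8 = hour 17.
For sound setup: linen setting (finishes hour 17); venue unlock (finishes hour 7). Taking the maximum gives a start of hour 17, and it finishes at 17 + 9 = hour 26.
For floral arrangement: linen setting (finishes hour 17); tent raising (finishes hour 9); venue unlock (finishes hour 7). Taking the maximum gives a start of hour 17, and it finishes at 17 + 1 = hour 18.
All tasks are finished once the last one completes. Finish times: Venue unlock at 7, Tent raising at 9, Linen setting at 17, Floral arrangement at 18, Sound setup at 26, Place-card layout at 12. The latest is hour 26.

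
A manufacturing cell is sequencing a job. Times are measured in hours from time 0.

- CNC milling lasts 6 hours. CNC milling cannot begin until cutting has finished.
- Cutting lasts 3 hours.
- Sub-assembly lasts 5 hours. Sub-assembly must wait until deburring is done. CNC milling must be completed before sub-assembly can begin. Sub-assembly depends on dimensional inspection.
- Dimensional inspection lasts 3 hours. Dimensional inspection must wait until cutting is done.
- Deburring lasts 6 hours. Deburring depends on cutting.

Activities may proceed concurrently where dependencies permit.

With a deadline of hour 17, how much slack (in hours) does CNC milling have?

Nothing blocks cutting, so it runs from hour 0 to hour 3.
CNC milling waits on cutting (finishes hour 3), so it starts at hour 3 and finishes at 3 + 6 = hour 9.

Working backward from the deadline:
Sub-assembly has no dependents, so it just needs to finish by hour 17. Starting by 17 − 5 = hour 12 achieves that.
CNC milling must finish before sub-assembly (must start by hour 12). With a 6-hour duration, CNC milling must start by 12 − 6 = hour 6.
So CNC milling can start as early as hour 3 and as late as hour 6, giving 6 − 3 = 3 hours of slack.

3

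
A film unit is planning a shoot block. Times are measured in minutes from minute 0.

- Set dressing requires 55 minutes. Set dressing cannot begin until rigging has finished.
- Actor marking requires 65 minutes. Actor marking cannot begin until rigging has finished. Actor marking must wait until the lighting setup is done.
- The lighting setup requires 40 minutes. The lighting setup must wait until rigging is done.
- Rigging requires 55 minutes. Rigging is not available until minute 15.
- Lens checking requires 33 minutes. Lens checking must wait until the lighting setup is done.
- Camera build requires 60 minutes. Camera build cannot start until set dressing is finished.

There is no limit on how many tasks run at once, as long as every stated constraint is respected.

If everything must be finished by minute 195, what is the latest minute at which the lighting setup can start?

90

To finish by minute 195, lens checking (duration 33) must start no later than minute 162.
To finish by minute 195, actor marking (duration 65) must start no later than minute 130.
The lighting setup feeds lens checking (must start by minute 162); actor marking (must start by minute 130). Taking the minimum, the lighting setup must finish by minute 130 and start by 130 − 40 = minute 90.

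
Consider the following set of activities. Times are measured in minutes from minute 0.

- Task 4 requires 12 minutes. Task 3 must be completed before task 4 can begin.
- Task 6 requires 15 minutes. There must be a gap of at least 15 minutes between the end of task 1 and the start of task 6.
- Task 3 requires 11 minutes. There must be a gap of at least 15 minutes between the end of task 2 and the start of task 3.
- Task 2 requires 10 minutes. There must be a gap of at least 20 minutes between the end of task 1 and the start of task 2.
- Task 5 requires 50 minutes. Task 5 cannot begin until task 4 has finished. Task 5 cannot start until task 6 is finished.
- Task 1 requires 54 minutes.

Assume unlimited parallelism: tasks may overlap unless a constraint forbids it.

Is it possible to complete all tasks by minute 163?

No

Task 1 has no prerequisites, so it starts at minute 0 and finishes at minute 54.
Task 6 cannot begin until task 1 (finishes minute 54, plus 15-minute gap → minute 69). It runs from minute 69 to 69 + 15 = minute 84.
After task 1 (finishes minute 54, plus 20-minute gap → minute 74), task 2 can start at minute 74 and finishes at minute 84.
After task 2 (finishes minute 84, plus 15-minute gap → minute 99), task 3 can start at minute 99 and finishes at minute 110.
Task 4 cannot begin until task 3 (finishes minute 110). It runs from minute 110 to 110 + 12 = minute 122.
Task 5 has to wait for task 4 (finishes minute 122); task 6 (finishes minute 84). The latest of these is minute 122, so task 5 runs minute 122 to 122 + 50 = minute 172.
The earliest everything can be done is minute 172, which is after the deadline of 163, so it is not possible.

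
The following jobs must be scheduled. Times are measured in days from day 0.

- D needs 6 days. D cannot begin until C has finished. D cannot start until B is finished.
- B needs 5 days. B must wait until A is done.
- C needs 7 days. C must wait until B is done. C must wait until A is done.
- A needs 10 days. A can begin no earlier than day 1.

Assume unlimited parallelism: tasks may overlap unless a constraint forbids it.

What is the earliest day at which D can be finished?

A cannot begin until its own release at day 1. It runs from day 1 to 1 + 10 = day 11.
After A (finishes day 11), B can start at day 11 and finishes at day 16.
C cannot start until B (finishes day 16); A (finishes day 11). The controlling bound is day 16, so C finishes at 16 + 7 = day 23.
D needs all of C (finishes day 23); B (finishes day 16). That puts its earliest start at day 23; it finishes at 23 + 6 = day 29.

29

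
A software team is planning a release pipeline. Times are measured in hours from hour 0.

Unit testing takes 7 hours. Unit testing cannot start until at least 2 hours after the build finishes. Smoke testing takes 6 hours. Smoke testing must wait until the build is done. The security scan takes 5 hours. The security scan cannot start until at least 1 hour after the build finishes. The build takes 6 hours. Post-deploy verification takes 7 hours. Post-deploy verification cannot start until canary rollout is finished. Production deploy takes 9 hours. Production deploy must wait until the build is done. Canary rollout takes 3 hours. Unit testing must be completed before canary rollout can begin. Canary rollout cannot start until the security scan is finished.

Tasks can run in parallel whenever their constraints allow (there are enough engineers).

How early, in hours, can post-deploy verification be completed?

The build has no prerequisites, so it starts at hour 0 and finishes at hour 6.
The security scan waits on the build (finishes hour 6, plus 1-hour gap → hour 7), so it starts at hour 7 and finishes at 7 + 5 = hour 12.
Unit testing cannot begin until the build (finishes hour 6, plus 2-hour gap → hour 8). It runs from hour 8 to 8 + 7 = hour 15.
For canary rollout: unit testing (finishes hour 15); the security scan (finishes hour 12). Taking the maximum gives a start of hour 15, and it finishes at 15 + 3 = hour 18.
Post-deploy verification cannot begin until canary rollout (finishes hour 18). It runs from hour 18 to 18 + 7 = hour 25.

25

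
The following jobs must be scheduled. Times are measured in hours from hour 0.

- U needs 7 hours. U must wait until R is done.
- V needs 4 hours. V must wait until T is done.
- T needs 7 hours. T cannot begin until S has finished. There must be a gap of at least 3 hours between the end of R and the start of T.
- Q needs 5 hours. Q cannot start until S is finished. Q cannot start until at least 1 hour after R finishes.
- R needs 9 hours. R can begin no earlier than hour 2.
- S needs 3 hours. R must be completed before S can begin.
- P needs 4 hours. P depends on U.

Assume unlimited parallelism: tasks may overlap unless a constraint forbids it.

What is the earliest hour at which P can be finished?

R waits on its own release at hour 2, so it starts at hour 2 and finishes at 2 + 9 = hour 11.
U cannot begin until R (finishes hour 11). It runs from hour 11 to 11 + 7 = hour 18.
P cannot begin until U (finishes hour 18). It runs from hour 18 to 18 + 4 = hour 22.

22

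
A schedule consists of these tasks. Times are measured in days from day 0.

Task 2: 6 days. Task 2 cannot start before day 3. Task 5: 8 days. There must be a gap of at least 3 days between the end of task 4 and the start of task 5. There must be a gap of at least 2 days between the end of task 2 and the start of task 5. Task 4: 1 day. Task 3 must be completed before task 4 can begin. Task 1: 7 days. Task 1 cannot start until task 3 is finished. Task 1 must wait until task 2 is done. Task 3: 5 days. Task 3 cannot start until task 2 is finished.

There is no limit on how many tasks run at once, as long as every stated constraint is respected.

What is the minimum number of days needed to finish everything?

26

After its own release at day 3, task 2 can start at day 3 and finishes at day 9.
Task 3 cannot begin until task 2 (finishes day 9). It runs from day 9 to 9 + 5 = day 14.
Task 4 waits on task 3 (finishes day 14), so it starts at day 14 and finishes at 14 + 1 = day 15.
Task 5 cannot start until task 4 (finishes day 15, plus 3-day gap → day 18); task 2 (finishes day 9, plus 2-day gap → day 11). The controlling bound is day 18, so task 5 finishes at 18 + 8 = day 26.
For task 1: task 3 (finishes day 14); task 2 (finishes day 9). Taking the maximum gives a start of day 14, and it finishes at 14 + 7 = day 21.
All tasks are finished once the last one completes. Finish times: Task 1 at 21, Task 2 at 9, Task 3 at 14, Task 4 at 15, Task 5 at 26. The latest is day 26.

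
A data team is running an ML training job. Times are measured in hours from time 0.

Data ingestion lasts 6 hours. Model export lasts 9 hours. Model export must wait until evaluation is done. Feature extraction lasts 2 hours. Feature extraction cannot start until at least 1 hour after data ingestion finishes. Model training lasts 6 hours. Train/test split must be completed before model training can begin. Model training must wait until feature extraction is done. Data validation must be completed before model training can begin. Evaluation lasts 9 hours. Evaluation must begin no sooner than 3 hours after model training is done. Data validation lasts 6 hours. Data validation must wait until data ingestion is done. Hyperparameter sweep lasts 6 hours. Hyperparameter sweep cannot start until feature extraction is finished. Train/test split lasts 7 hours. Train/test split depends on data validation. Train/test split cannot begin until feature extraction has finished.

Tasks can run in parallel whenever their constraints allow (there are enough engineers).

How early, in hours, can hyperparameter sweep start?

Nothing blocks data ingestion, so it runs from hour 0 to hour 6.
Feature extraction waits on data ingestion (finishes hour 6, plus 1-hour gap → hour 7), so it starts at hour 7 and finishes at 7 + 2 = hour 9.
Hyperparameter sweep waits on feature extraction (finishes hour 9), so the earliest it can start is hour 9.

9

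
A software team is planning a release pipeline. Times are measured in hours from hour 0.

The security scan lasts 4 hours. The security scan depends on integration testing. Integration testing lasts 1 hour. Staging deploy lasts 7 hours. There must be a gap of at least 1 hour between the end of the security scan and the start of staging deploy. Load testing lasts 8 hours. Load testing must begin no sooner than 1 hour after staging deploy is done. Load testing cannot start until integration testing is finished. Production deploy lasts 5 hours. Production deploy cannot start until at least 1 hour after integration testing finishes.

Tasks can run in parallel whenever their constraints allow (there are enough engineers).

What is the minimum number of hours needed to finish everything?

22

Integration testing can start immediately at hour 0; it finishes at hour 1.
Production deploy waits on integration testing (finishes hour 1, plus 1-hour gap → hour 2), so it starts at hour 2 and finishes at 2 + 5 = hour 7.
The security scan cannot begin until integration testing (finishes hour 1). It runs from hour 1 to 1 + 4 = hour 5.
Staging deploy cannot begin until the security scan (finishes hour 5, plus 1-hour gap → hour 6). It runs from hour 6 to 6 + 7 = hour 13.
Load testing cannot start until staging deploy (finishes hour 13, plus 1-hour gap → hour 14); integration testing (finishes hour 1). The controlling bound is hour 14, so load testing finishes at 14 + 8 = hour 22.
All tasks are finished once the last one completes. Finish times: Integration testing at 1, The security scan at 5, Staging deploy at 13, Load testing at 22, Production deploy at 7. The latest is hour 22.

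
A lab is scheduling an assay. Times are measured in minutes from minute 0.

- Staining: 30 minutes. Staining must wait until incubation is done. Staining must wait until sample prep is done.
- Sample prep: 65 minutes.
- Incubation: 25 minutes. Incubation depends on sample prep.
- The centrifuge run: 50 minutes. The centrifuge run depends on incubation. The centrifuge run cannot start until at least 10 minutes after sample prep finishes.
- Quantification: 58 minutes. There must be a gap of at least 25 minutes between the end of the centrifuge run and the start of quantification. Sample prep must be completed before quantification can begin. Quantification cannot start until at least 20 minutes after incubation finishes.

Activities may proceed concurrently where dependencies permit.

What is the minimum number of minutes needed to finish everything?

Sample prep can start immediately at minute 0; it finishes at minute 65.
Incubation cannot begin until sample prep (finishes minute 65). It runs from minute 65 to 65 + 25 = minute 90.
For staining: incubation (finishes minute 90); sample prep (finishes minute 65). Taking the maximum gives a start of minute 90, and it finishes at 90 + 30 = minute 120.
The centrifuge run cannot start until incubation (finishes minute 90); sample prep (finishes minute 65, plus 10-minute gap → minute 75). The controlling bound is minute 90, so the centrifuge run finishes at 90 + 50 = minute 140.
For quantification: the centrifuge run (finishes minute 140, plus 25-minute gap → minute 165); sample prep (finishes minute 65); incubation (finishes minute 90, plus 20-minute gap → minute 110). Taking the maximum gives a start of minute 165, and it finishes at 165 + 58 = minute 223.
All tasks are finished once the last one completes. Finish times: Sample prep at 65, Incubation at 90, The centrifuge run at 140, Staining at 120, Quantification at 223. The latest is minute 223.

223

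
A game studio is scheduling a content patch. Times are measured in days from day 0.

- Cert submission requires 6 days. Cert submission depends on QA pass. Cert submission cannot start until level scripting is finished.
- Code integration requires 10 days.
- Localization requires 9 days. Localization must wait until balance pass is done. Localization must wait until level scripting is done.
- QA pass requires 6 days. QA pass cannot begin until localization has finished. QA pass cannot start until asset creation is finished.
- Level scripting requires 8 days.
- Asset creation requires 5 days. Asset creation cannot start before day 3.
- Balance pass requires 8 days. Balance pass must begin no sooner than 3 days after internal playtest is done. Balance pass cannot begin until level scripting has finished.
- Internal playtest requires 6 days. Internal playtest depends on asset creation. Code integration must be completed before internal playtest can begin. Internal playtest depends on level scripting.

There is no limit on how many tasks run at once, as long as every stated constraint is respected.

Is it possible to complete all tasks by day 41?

No

Code integration has no prerequisites, so it starts at day 0 and finishes at day 10.
Nothing blocks level scripting, so it runs from day 0 to day 8.
Asset creation cannot begin until its own release at day 3. It runs from day 3 to 3 + 5 = day 8.
For internal playtest: asset creation (finishes day 8); code integration (finishes day 10); level scripting (finishes day 8). Taking the maximum gives a start of day 10, and it finishes at 10 + 6 = day 16.
Balance pass needs all of internal playtest (finishes day 16, plus 3-day gap → day 19); level scripting (finishes day 8). That puts its earliest start at day 19; it finishes at 19 + 8 = day 27.
Localization has to wait for balance pass (finishes day 27); level scripting (finishes day 8). The latest of these is day 27, so localization runs day 27 to 27 + 9 = day 36.
QA pass needs all of localization (finishes day 36); asset creation (finishes day 8). That puts its earliest start at day 36; it finishes at 36 + 6 = day 42.
Cert submission needs all of QA pass (finishes day 42); level scripting (finishes day 8). That puts its earliest start at day 42; it finishes at 42 + 6 = day 48.
The earliest everything can be done is day 48, which is after the deadline of 41, so it is not possible.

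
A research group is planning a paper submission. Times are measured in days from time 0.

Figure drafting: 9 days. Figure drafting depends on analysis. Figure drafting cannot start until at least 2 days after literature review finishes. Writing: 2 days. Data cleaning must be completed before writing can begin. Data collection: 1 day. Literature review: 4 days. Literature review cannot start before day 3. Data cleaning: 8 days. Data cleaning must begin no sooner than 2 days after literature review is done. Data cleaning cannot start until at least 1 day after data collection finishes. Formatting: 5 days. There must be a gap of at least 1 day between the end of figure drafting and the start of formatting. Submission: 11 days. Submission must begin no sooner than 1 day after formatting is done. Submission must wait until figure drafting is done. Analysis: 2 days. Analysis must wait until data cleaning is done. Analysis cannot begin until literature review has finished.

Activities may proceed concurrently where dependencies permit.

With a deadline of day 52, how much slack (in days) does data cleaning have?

Data collection can start immediately at day 0; it finishes at day 1.
Literature review waits on its own release at day 3, so it starts at day 3 and finishes at 3 + 4 = day 7.
For data cleaning: literature review (finishes day 7, plus 2-day gap → day 9); data collection (finishes day 1, plus 1-day gap → day 2). Taking the maximum gives a start of day 9, and it finishes at 9 + 8 = day 17.

Working backward from the deadline:
Nothing follows submission; the deadline of day 52 is its only limit. It must start by 52 − 11 = day 41.
Since submission (must start by day 41, minus 1-day gap → day 40) depends on it, formatting must finish by day 40. Backing off its 5-day duration gives a latest start of day 35.
Figure drafting has several dependents: formatting (must start by day 35, minus 1-day gap → day 34); submission (must start by day 41). The earliest of those limits is day 34, so figure drafting must start by 34 − 9 = day 25.
Analysis has to be done before figure drafting (must start by day 25). That means finishing by day 25, i.e. starting by 25 − 2 = day 23.
Writing must finish by day 52; it takes 2 days, so it must start by 52 − 2 = day 50.
Data cleaning must finish in time for analysis (must start by day 23); writing (must start by day 50). The tightest is day 23, so data cleaning must start by 23 − 8 = day 15.
So data cleaning can start as early as day 9 and as late as day 15, giving 15 − 9 = 6 days of slack.

6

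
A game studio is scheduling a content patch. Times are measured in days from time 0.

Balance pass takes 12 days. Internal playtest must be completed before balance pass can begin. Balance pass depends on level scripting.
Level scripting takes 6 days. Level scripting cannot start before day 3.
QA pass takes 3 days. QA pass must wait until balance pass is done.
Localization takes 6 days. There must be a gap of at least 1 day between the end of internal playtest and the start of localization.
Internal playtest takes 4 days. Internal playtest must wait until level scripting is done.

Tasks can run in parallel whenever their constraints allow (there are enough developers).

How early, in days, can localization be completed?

Level scripting cannot begin until its own release at day 3. It runs from day 3 to 3 + 6 = day 9.
Internal playtest cannot begin until level scripting (finishes day 9). It runs from day 9 to 9 + 4 = day 13.
Localization cannot begin until internal playtest (finishes day 13, plus 1-day gap → day 14). It runs from day 14 to 14 + 6 = day 20.

20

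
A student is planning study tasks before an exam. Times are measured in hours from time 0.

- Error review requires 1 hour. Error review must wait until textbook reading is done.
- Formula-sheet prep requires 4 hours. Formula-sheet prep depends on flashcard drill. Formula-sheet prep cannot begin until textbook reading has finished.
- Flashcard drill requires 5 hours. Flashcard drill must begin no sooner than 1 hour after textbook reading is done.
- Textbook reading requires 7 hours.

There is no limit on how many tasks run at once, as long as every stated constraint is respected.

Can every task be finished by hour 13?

No

Textbook reading can start immediately at hour 0; it finishes at hour 7.
Error review waits on textbook reading (finishes hour 7), so it starts at hour 7 and finishes at 7 + 1 = hour 8.
Flashcard drill waits on textbook reading (finishes hour 7, plus 1-hour gap → hour 8), so it starts at hour 8 and finishes at 8 + 5 = hour 13.
For formula-sheet prep: flashcard drill (finishes hour 13); textbook reading (finishes hour 7). Taking the maximum gives a start of hour 13, and it finishes at 13 + 4 = hour 17.
The earliest everything can be done is hour 17, which is after the deadline of 13, so it is not possible.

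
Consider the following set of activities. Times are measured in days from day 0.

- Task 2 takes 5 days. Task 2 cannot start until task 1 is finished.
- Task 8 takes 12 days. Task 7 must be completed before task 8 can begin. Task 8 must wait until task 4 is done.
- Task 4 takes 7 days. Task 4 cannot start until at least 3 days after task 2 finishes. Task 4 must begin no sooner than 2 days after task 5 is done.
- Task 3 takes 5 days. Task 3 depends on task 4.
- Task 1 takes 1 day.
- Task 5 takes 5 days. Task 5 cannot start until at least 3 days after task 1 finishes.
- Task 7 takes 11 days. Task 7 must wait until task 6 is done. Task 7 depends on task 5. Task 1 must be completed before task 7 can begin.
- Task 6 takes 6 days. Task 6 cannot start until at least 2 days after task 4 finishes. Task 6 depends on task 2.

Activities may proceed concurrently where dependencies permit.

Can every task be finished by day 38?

Nothing blocks task 1, so it runs from day 0 to day 1.
Task 5 cannot begin until task 1 (finishes day 1, plus 3-day gap → day 4). It runs from day 4 to 4 + 5 = day 9.
After task 1 (finishes day 1), task 2 can start at day 1 and finishes at day 6.
Task 4 cannot start until task 2 (finishes day 6, plus 3-day gap → day 9); task 5 (finishes day 9, plus 2-day gap → day 11). The controlling bound is day 11, so task 4 finishes at 11 + 7 = day 18.
For task 6: task 4 (finishes day 18, plus 2-day gap → day 20); task 2 (finishes day 6). Taking the maximum gives a start of day 20, and it finishes at 20 + 6 = day 26.
For task 7: task 6 (finishes day 26); task 5 (finishes day 9); task 1 (finishes day 1). Taking the maximum gives a start of day 26, and it finishes at 26 + 11 = day 37.
Task 8 needs all of task 7 (finishes day 37); task 4 (finishes day 18). That puts its earliest start at day 37; it finishes at 37 + 12 = day 49.
Task 3 cannot begin until task 4 (finishes day 18). It runs from day 18 to 18 + 5 = day 23.
The earliest everything can be done is day 49, which is after the deadline of 38, so it is not possible.

No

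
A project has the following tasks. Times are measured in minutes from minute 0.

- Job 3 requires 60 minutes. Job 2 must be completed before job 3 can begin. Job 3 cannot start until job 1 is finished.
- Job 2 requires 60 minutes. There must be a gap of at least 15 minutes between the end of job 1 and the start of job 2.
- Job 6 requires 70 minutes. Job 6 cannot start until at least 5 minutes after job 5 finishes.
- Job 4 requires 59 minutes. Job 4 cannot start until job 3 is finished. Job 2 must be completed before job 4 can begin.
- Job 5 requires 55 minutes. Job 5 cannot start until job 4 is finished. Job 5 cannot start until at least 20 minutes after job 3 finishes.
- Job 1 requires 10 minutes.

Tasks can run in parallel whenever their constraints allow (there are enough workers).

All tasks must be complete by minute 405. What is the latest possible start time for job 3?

156

Job 6 must finish by minute 405; it takes 70 minutes, so it must start by 405 − 70 = minute 335.
Job 5 feeds into job 6 (must start by minute 335, minus 5-minute gap → minute 330); so job 5 must finish by minute 330 and therefore start by minute 275.
Job 4 feeds into job 5 (must start by minute 275); so job 4 must finish by minute 275 and therefore start by minute 216.
For job 3: job 4 (must start by minute 216); job 5 (must start by minute 275, minus 20-minute gap → minute 255). The most restrictive is minute 216; with a 60-minute duration, job 3 must start by minute 156.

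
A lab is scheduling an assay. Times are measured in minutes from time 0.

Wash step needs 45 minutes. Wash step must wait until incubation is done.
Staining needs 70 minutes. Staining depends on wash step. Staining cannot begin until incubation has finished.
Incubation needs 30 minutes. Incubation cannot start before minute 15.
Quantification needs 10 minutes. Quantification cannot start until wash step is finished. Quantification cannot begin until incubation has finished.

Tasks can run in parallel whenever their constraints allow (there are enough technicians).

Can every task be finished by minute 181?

After its own release at minute 15, incubation can start at minute 15 and finishes at minute 45.
Wash step cannot begin until incubation (finishes minute 45). It runs from minute 45 to 45 + 45 = minute 90.
Quantification needs all of wash step (finishes minute 90); incubation (finishes minute 45). That puts its earliest start at minute 90; it finishes at 90 + 10 = minute 100.
Staining needs all of wash step (finishes minute 90); incubation (finishes minute 45). That puts its earliest start at minute 90; it finishes at 90 + 70 = minute 160.
Every task is finished by minute 160, which is no later than the deadline of 181, so the schedule is feasible.

Yes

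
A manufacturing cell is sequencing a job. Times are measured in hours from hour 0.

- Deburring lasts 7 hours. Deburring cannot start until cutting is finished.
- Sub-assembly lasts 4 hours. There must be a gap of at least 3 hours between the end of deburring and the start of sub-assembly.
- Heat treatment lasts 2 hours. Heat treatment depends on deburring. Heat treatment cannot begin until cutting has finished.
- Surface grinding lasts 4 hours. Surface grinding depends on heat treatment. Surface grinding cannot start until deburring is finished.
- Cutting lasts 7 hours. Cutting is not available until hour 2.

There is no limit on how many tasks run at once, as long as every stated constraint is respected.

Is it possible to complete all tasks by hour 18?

No

Cutting cannot begin until its own release at hour 2. It runs from hour 2 to 2 + 7 = hour 9.
Deburring cannot begin until cutting (finishes hour 9). It runs from hour 9 to 9 + 7 = hour 16.
Sub-assembly cannot begin until deburring (finishes hour 16, plus 3-hour gap → hour 19). It runs from hour 19 to 19 + 4 = hour 23.
Heat treatment cannot start until deburring (finishes hour 16); cutting (finishes hour 9). The controlling bound is hour 16, so heat treatment finishes at 16 + 2 = hour 18.
Surface grinding cannot start until heat treatment (finishes hour 18); deburring (finishes hour 16). The controlling bound is hour 18, so surface grinding finishes at 18 + 4 = hour 22.
The earliest everything can be done is hour 23, which is after the deadline of 18, so it is not possible.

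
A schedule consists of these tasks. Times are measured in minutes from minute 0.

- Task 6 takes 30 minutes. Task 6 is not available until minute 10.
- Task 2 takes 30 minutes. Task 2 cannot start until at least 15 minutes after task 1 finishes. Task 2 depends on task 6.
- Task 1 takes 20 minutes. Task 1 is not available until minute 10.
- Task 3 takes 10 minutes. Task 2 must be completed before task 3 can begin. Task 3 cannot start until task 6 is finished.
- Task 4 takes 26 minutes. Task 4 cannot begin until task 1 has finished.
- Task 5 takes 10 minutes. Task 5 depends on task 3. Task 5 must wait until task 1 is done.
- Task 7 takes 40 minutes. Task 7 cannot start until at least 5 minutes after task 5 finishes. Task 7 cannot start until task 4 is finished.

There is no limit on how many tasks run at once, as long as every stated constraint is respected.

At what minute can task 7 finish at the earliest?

140

Task 6 waits on its own release at minute 10, so it starts at minute 10 and finishes at 10 + 30 = minute 40.
After its own release at minute 10, task 1 can start at minute 10 and finishes at minute 30.
After task 1 (finishes minute 30), task 4 can start at minute 30 and finishes at minute 56.
Task 2 needs all of task 1 (finishes minute 30, plus 15-minute gap → minute 45); task 6 (finishes minute 40). That puts its earliest start at minute 45; it finishes at 45 + 30 = minute 75.
For task 3: task 2 (finishes minute 75); task 6 (finishes minute 40). Taking the maximum gives a start of minute 75, and it finishes at 75 + 10 = minute 85.
Task 5 has to wait for task 3 (finishes minute 85); task 1 (finishes minute 30). The latest of these is minute 85, so task 5 runs minute 85 to 85 + 10 = minute 95.
For task 7: task 5 (finishes minute 95, plus 5-minute gap → minute 100); task 4 (finishes minute 56). Taking the maximum gives a start of minute 100, and it finishes at 100 + 40 = minute 140.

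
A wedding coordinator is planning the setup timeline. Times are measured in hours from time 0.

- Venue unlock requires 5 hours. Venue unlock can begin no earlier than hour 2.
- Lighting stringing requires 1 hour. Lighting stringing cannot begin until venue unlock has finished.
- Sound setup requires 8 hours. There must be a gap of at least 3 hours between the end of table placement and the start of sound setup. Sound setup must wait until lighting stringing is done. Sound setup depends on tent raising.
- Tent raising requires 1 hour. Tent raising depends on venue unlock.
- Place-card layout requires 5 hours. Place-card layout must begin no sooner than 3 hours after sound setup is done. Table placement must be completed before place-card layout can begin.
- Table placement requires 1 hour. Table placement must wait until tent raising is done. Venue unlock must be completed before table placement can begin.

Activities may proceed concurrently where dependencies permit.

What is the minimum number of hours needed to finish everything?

Venue unlock waits on its own release at hour 2, so it starts at hour 2 and finishes at 2 + 5 = hour 7.
After venue unlock (finishes hour 7), lighting stringing can start at hour 7 and finishes at hour 8.
Tent raising waits on venue unlock (finishes hour 7), so it starts at hour 7 and finishes at 7 + 1 = hour 8.
Table placement cannot start until tent raising (finishes hour 8); venue unlock (finishes hour 7). The controlling bound is hour 8, so table placement finishes at 8 + 1 = hour 9.
Sound setup needs all of table placement (finishes hour 9, plus 3-hour gap → hour 12); lighting stringing (finishes hour 8); tent raising (finishes hour 8). That puts its earliest start at hour 12; it finishes at 12 + 8 = hour 20.
Place-card layout has to wait for sound setup (finishes hour 20, plus 3-hour gap → hour 23); table placement (finishes hour 9). The latest of these is hour 23, so place-card layout runs hour 23 to 23 + 5 = hour 28.
All tasks are finished once the last one completes. Finish times: Venue unlock at 7, Tent raising at 8, Table placement at 9, Lighting stringing at 8, Sound setup at 20, Place-card layout at 28. The latest is hour 28.

28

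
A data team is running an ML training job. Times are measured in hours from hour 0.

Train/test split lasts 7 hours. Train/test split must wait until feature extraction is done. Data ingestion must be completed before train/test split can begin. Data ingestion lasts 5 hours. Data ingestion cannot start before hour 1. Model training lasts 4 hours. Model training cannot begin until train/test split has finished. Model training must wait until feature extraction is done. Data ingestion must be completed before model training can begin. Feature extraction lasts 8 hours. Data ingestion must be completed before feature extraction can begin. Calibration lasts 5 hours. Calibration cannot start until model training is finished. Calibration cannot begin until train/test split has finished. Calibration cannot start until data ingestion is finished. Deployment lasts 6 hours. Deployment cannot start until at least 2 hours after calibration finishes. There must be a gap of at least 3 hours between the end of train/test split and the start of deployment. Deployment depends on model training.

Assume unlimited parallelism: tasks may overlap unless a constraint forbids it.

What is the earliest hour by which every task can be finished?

After its own release at hour 1, data ingestion can start at hour 1 and finishes at hour 6.
After data ingestion (finishes hour 6), feature extraction can start at hour 6 and finishes at hour 14.
Train/test split has to wait for feature extraction (finishes hour 14); data ingestion (finishes hour 6). The latest of these is hour 14, so train/test split runs hour 14 to 14 + 7 = hour 21.
Model training needs all of train/test split (finishes hour 21); feature extraction (finishes hour 14); data ingestion (finishes hour 6). That puts its earliest start at hour 21; it finishes at 21 + 4 = hour 25.
For calibration: model training (finishes hour 25); train/test split (finishes hour 21); data ingestion (finishes hour 6). Taking the maximum gives a start of hour 25, and it finishes at 25 + 5 = hour 30.
For deployment: calibration (finishes hour 30, plus 2-hour gap → hour 32); train/test split (finishes hour 21, plus 3-hour gap → hour 24); model training (finishes hour 25). Taking the maximum gives a start of hour 32, and it finishes at 32 + 6 = hour 38.
All tasks are finished once the last one completes. Finish times: Data ingestion at 6, Feature extraction at 14, Train/test split at 21, Model training at 25, Calibration at 30, Deployment at 38. The latest is hour 38.

38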